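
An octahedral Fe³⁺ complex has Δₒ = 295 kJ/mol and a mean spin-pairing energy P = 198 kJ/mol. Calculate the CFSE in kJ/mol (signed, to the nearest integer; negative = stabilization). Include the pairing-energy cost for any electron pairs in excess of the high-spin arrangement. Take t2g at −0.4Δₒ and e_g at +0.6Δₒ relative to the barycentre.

-194

Fe³⁺: group 8, so d-count = 8 − 3 = 5.
Δₒ > P, so pairing is preferred: the ground state is low-spin.
Filling d⁵ accordingly: t2g^5 e_g^0.
Orbital CFSE = -2.0Δₒ = -2.0 × 295 = -590 kJ/mol.
Excess pairs vs high-spin: 2 − 0 = 2; pairing cost = +396 kJ/mol.
Net CFSE = -590 + 396 = -194 kJ/mol.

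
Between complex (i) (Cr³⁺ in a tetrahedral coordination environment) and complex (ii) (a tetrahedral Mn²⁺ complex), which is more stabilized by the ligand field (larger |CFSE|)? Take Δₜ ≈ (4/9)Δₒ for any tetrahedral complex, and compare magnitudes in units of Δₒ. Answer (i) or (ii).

(i): Cr is in group 6, so Cr³⁺ is d³ (6 − 3 = 3); Tetrahedral fields are weak (Δₜ ≈ 4/9 Δₒ), so electrons fill high-spin; e^2 t2^1, CFSE = -0.8Δₜ ≈ -0.36Δₒ.
(ii): Mn²⁺: group 7, so d-count = 7 − 2 = 5; With tetrahedral geometry the complex is necessarily high-spin; e² t₂³, CFSE = 0.0Δₜ ≈ 0.00Δₒ.
So (i) has the larger |CFSE|.

(i)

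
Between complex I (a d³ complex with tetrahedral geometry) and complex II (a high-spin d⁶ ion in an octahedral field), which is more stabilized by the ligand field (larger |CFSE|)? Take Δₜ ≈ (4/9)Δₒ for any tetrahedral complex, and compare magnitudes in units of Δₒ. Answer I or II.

II

I: With tetrahedral geometry the complex is necessarily high-spin; e^2 t2^1, CFSE = -0.8Δₜ ≈ -0.36Δₒ.
II: t₂g⁴ eg², CFSE = -0.4Δₒ.
So II has the larger |CFSE|.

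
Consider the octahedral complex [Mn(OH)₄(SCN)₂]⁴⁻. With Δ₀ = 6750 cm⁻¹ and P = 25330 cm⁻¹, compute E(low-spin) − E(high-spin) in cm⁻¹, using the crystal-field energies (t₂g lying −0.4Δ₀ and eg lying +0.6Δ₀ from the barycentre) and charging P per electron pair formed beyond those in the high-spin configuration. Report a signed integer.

37160

Ligand charges: 4×(-1) from OH⁻ and 2×(-1) from SCN⁻ sum to -6; with overall charge -4, Mn is +2.
Mn²⁺: group 7, so d-count = 7 − 2 = 5.
High-spin d⁵ fills as t₂g³ eg² with CFSE 3(−0.4) + 2(+0.6) = 0.0Δ₀ = 0 cm⁻¹.
Low-spin: t₂g⁵ eg⁰, orbital CFSE = -2.0Δ₀ = -13500 cm⁻¹; plus 2 excess pairs × P = +50660 cm⁻¹; total 37160 cm⁻¹.
E(LS) − E(HS) = 37160 − (0) = 37160 cm⁻¹.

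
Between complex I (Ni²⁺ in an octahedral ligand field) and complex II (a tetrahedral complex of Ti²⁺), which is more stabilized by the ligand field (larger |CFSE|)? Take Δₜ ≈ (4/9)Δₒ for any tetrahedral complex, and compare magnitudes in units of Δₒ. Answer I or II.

I

I: Group 10 minus oxidation state +2 gives a d⁸ configuration for Ni²⁺; t2g^6 e_g^2, CFSE = -1.2Δₒ.
II: Group 4 minus oxidation state +2 gives a d² configuration for Ti²⁺; Tetrahedral splitting is small, so the complex is high-spin; e² t₂⁰, CFSE = -1.2Δₜ ≈ -0.53Δₒ.
So I has the larger |CFSE|.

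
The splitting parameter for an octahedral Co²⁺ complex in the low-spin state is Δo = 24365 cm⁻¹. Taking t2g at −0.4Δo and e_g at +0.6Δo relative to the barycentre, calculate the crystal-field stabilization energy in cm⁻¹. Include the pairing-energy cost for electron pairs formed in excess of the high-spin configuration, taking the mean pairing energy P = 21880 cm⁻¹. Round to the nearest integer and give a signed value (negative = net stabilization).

-21977

Group 9 minus oxidation state +2 gives a d⁷ configuration for Co²⁺.
Configuration: t2g^6 e_g^1.
CFSE(orbital) = 6×(-0.4Δo) + 1×(0.6Δo) = -1.8Δo; with Δo = 24365 cm⁻¹ that is -43857 cm⁻¹.
High-spin d⁷ would be t2g^5 e_g^2 with 2 pairs; low-spin has 3, so 1 excess pair costs +1P = +21880 cm⁻¹.
Overall CFSE = -43857 + 21880 = -21977 cm⁻¹.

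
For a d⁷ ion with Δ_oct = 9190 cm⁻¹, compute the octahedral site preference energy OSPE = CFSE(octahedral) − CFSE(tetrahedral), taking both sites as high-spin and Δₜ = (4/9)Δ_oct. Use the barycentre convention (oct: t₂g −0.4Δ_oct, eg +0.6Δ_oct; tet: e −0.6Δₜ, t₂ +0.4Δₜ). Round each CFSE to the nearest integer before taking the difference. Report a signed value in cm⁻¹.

-2451

Octahedral high-spin t2g^5 e_g^2: CFSE = -0.8 × 9190 = -7352 cm⁻¹.
In a tetrahedral site the filling is e^4 t2^3: CFSE(tet) = -1.2Δₜ = -1.2 × (4/9)(9190) = -4901 cm⁻¹.
OSPE = CFSE(oct) − CFSE(tet) = -7352 − (-4901) = -2451 cm⁻¹.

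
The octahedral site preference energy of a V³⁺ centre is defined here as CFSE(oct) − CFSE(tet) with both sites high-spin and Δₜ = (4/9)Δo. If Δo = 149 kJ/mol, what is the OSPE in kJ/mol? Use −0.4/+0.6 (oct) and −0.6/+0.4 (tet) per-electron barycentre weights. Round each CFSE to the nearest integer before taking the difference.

V³⁺: group 5, so d-count = 5 − 3 = 2.
In an octahedral site d² (HS) is t2g^2 e_g^0, giving CFSE(oct) = -0.8Δo = -119 kJ/mol.
In a tetrahedral site the filling is e^2 t2^0: CFSE(tet) = -1.2Δₜ = -1.2 × (4/9)(149) = -79 kJ/mol.
OSPE = -119 − (-79) = -40 kJ/mol.

-40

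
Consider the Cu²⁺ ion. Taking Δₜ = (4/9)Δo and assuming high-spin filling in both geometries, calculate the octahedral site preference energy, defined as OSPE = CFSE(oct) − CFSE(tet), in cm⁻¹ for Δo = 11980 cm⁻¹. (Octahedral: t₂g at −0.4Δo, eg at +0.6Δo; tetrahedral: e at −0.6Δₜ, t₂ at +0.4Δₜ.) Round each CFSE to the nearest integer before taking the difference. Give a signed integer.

-5058

Group 11 minus oxidation state +2 gives a d⁹ configuration for Cu²⁺.
In an octahedral site d⁹ (HS) is t₂g⁶ eg³, giving CFSE(oct) = -0.6Δo = -7188 cm⁻¹.
Tetrahedral e⁴ t₂⁵ gives -0.4Δₜ = -0.4 × (4/9) × 11980 = -2130 cm⁻¹.
Subtracting, OSPE = -7188 − (-2130) = -5058 cm⁻¹.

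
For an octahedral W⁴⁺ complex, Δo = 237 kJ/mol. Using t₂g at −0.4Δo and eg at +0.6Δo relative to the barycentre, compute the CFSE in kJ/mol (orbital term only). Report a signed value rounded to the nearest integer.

-190

W is in group 6, so W⁴⁺ is d² (6 − 4 = 2).
For octahedral d² the high- and low-spin configurations coincide.
The d² electrons fill as t₂g² eg⁰.
CFSE(orbital) = 2×(-0.4Δo) + 0×(0.6Δo) = -0.8Δo; with Δo = 237 kJ/mol that is -190 kJ/mol.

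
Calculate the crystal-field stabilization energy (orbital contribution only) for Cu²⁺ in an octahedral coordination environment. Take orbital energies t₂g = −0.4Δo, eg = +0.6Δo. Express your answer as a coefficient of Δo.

Cu sits in group 11; removing 2 electrons leaves Cu²⁺ with 11 − 2 = 9 d electrons.
Configuration: t₂g⁶ eg³.
CFSE = 6(-0.4Δo) + 3(0.6Δo) = -2.4Δo + 1.8Δo = -0.6Δo.

-0.6 Δo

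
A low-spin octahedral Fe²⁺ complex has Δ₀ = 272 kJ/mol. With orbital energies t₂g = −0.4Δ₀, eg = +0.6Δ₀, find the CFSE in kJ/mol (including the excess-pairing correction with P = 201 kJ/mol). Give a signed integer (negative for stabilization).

Fe is in group 8, so Fe²⁺ is d⁶ (8 − 2 = 6).
Electron filling gives t₂g⁶ eg⁰.
Orbital CFSE = 6(-0.4) + 0(0.6) = -2.4Δ₀ = -2.4 × 272 = -653 kJ/mol.
Relative to high-spin t₂g⁴ eg² (1 paired), the low-spin configuration has 2 additional pairs, contributing +2 × 201 = +402 kJ/mol.
Net CFSE = -653 + 402 = -251 kJ/mol.

-251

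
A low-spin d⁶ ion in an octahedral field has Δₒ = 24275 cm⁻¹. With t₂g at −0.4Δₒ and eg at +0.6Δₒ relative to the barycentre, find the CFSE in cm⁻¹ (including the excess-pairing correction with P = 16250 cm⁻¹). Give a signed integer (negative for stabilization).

Configuration: t₂g⁶ eg⁰.
CFSE(orbital) = 6×(-0.4Δₒ) + 0×(0.6Δₒ) = -2.4Δₒ; with Δₒ = 24275 cm⁻¹ that is -58260 cm⁻¹.
High-spin d⁶ would be t₂g⁴ eg² with 1 pair; low-spin has 3, so 2 excess pairs cost +2P = +32500 cm⁻¹.
Combining: -58260 + 32500 = -25760 cm⁻¹.

-25760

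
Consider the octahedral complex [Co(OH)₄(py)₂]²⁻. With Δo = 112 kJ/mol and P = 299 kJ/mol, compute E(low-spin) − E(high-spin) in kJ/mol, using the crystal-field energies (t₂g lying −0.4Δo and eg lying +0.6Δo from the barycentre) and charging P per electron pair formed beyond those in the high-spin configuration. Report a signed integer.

Ligand charges: 4×(-1) from OH⁻ and 2×(+0) from py sum to -4; with overall charge -2, Co is +2.
Co sits in group 9; removing 2 electrons leaves Co²⁺ with 9 − 2 = 7 d electrons.
In the high-spin limit (t₂g⁵ eg²) the orbital term is -0.8Δo = -90 kJ/mol, with no excess pairing.
For low-spin the configuration is t₂g⁶ eg¹: orbital energy -1.8 × 112 = -202 kJ/mol, and 1 additional pair relative to high-spin adds 299 kJ/mol, giving 97 kJ/mol.
Thus E(LS) − E(HS) = 187 kJ/mol.

187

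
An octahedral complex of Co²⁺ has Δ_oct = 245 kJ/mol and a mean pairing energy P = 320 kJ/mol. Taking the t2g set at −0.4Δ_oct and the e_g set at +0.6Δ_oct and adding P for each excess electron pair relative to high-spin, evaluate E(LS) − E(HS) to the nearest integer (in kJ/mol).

Co²⁺: group 9, so d-count = 9 − 2 = 7.
In the high-spin limit (t2g^5 e_g^2) the orbital term is -0.8Δ_oct = -196 kJ/mol, with no excess pairing.
Low-spin: t2g^6 e_g^1, orbital CFSE = -1.8Δ_oct = -441 kJ/mol; plus 1 excess pair × P = +320 kJ/mol; total -121 kJ/mol.
Thus E(LS) − E(HS) = 75 kJ/mol.

75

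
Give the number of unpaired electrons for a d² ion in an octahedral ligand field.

Configuration: t₂g² eg⁰, giving 2 unpaired electrons.

2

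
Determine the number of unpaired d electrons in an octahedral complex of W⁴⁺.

Group 6 minus oxidation state +4 gives a d² configuration for W⁴⁺.
Configuration: t₂g² eg⁰, giving 2 unpaired electrons.

2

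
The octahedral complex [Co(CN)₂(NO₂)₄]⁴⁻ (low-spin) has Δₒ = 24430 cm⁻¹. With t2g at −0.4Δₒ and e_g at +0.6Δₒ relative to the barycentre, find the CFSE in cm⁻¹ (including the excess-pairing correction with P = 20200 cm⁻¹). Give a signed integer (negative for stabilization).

Ligand charges: 2×(-1) from CN⁻ and 4×(-1) from NO₂⁻ sum to -6; with overall charge -4, Co is +2.
Group 9 minus oxidation state +2 gives a d⁷ configuration for Co²⁺.
The d⁷ electrons fill as t2g^6 e_g^1.
CFSE(orbital) = 6×(-0.4Δₒ) + 1×(0.6Δₒ) = -1.8Δₒ; with Δₒ = 24430 cm⁻¹ that is -43974 cm⁻¹.
Pairing penalty: 3 pairs vs 2 in the high-spin reference → 1 extra × P = 20200 cm⁻¹.
Net CFSE = -43974 + 20200 = -23774 cm⁻¹.

-23774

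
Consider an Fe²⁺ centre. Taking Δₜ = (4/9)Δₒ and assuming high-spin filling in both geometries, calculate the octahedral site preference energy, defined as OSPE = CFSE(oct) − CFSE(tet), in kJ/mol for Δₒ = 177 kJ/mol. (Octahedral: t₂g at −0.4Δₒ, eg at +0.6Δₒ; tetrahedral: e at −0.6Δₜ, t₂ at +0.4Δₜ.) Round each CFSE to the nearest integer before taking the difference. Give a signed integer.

-24

Group 8 minus oxidation state +2 gives a d⁶ configuration for Fe²⁺.
In an octahedral site d⁶ (HS) is t₂g⁴ eg², giving CFSE(oct) = -0.4Δₒ = -71 kJ/mol.
Tetrahedral e³ t₂³ gives -0.6Δₜ = -0.6 × (4/9) × 177 = -47 kJ/mol.
Subtracting, OSPE = -71 − (-47) = -24 kJ/mol.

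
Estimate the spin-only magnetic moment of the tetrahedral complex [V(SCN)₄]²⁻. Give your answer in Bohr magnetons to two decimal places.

Each SCN⁻ contributes -1; 4 × (-1) = -4. With overall charge -2, V is in the +2 oxidation state.
Group 5 minus oxidation state +2 gives a d³ configuration for V²⁺.
Tetrahedral fields are weak (Δₜ ≈ 4/9 Δₒ), so electrons fill high-spin.
Configuration: e^2 t2^1 → 3 unpaired electrons.
μ(spin-only) = √[3(3+2)] = √15 ≈ 3.87 Bohr magnetons.

3.87 Bohr magnetons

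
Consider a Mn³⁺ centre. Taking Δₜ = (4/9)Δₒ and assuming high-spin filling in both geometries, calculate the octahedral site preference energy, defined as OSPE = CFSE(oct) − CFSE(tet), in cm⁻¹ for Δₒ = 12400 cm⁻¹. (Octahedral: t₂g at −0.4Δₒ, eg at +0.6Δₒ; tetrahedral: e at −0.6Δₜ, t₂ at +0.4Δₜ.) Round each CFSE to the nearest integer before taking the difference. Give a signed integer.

Mn³⁺: group 7, so d-count = 7 − 3 = 4.
Octahedral (high-spin): t2g^3 e_g^1, CFSE = 3(−0.4) + 1(+0.6) = -0.6Δₒ = -0.6 × 12400 = -7440 cm⁻¹.
Tetrahedral: e^2 t2^2, CFSE = 2(−0.6) + 2(+0.4) = -0.4Δₜ = -0.4 × (4/9) × 12400 = -2204 cm⁻¹.
OSPE = CFSE(oct) − CFSE(tet) = -7440 − (-2204) = -5236 cm⁻¹.

-5236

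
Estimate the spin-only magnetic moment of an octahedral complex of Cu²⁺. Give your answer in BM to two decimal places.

1.73 BM

Cu²⁺: group 11, so d-count = 11 − 2 = 9.
For octahedral d⁹ the high- and low-spin configurations coincide.
Configuration: t2g^6 e_g^3 → 1 unpaired electron.
μ(spin-only) = √[1(1+2)] = √3 ≈ 1.73 BM.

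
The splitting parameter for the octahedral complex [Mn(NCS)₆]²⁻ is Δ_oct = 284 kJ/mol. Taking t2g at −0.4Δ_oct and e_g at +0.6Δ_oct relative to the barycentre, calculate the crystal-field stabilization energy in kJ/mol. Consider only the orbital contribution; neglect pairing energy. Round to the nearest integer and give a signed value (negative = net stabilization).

-341

Each NCS⁻ contributes -1; 6 × (-1) = -6. With overall charge -2, Mn is in the +4 oxidation state.
Group 7 minus oxidation state +4 gives a d³ configuration for Mn⁴⁺.
The d³ electrons fill as t2g^3 e_g^0.
The orbital stabilization is -1.2Δ_oct = -1.2 × 284 = -341 kJ/mol.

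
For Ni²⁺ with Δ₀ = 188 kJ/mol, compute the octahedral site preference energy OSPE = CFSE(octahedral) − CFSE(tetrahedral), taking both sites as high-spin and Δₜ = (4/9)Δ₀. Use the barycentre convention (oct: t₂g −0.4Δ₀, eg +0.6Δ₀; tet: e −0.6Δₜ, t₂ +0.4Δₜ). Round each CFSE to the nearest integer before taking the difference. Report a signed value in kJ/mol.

Ni is in group 10, so Ni²⁺ is d⁸ (10 − 2 = 8).
Octahedral high-spin t₂g⁶ eg²: CFSE = -1.2 × 188 = -226 kJ/mol.
Tetrahedral: e⁴ t₂⁴, CFSE = 4(−0.6) + 4(+0.4) = -0.8Δₜ = -0.8 × (4/9) × 188 = -67 kJ/mol.
Subtracting, OSPE = -226 − (-67) = -159 kJ/mol.

-159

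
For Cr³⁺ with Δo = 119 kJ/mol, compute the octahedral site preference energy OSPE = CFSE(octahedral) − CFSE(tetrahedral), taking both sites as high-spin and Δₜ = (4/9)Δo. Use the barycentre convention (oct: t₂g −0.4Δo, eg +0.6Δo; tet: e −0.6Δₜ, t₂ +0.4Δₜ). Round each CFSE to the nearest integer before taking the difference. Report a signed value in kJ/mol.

Group 6 minus oxidation state +3 gives a d³ configuration for Cr³⁺.
In an octahedral site d³ (HS) is t₂g³ eg⁰, giving CFSE(oct) = -1.2Δo = -143 kJ/mol.
Tetrahedral: e² t₂¹, CFSE = 2(−0.6) + 1(+0.4) = -0.8Δₜ = -0.8 × (4/9) × 119 = -42 kJ/mol.
OSPE = -143 − (-42) = -101 kJ/mol.

-101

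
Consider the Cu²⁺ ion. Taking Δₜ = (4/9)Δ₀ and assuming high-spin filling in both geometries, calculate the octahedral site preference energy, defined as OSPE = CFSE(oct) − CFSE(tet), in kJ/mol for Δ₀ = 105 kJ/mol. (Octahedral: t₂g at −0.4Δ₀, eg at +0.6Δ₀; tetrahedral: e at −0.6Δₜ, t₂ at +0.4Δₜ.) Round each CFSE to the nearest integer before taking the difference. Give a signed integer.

Cu sits in group 11; removing 2 electrons leaves Cu²⁺ with 11 − 2 = 9 d electrons.
Octahedral (high-spin): t2g^6 e_g^3, CFSE = 6(−0.4) + 3(+0.6) = -0.6Δ₀ = -0.6 × 105 = -63 kJ/mol.
Tetrahedral e^4 t2^5 gives -0.4Δₜ = -0.4 × (4/9) × 105 = -19 kJ/mol.
OSPE = CFSE(oct) − CFSE(tet) = -63 − (-19) = -44 kJ/mol.

-44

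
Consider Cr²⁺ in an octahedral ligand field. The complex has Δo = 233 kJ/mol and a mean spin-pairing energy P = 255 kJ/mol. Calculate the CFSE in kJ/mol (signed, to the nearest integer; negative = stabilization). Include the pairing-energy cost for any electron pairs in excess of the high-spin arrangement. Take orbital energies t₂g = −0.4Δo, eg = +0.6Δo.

-140

Cr sits in group 6; removing 2 electrons leaves Cr²⁺ with 6 − 2 = 4 d electrons.
Here Δo < P (233 < 255), so the high-spin state is favoured.
That gives t₂g³ eg¹.
Orbital CFSE = -0.6Δo = -0.6 × 233 = -140 kJ/mol.
High-spin has no excess pairs, so no pairing correction applies.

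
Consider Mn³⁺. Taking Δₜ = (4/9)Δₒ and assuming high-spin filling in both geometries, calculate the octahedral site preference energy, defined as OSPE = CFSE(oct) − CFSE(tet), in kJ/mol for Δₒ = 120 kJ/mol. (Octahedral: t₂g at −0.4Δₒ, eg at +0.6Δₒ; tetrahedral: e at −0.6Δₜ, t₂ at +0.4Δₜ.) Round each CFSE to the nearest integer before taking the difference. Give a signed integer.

-51

Mn is in group 7, so Mn³⁺ is d⁴ (7 − 3 = 4).
Octahedral (high-spin): t₂g³ eg¹, CFSE = 3(−0.4) + 1(+0.6) = -0.6Δₒ = -0.6 × 120 = -72 kJ/mol.
Tetrahedral: e² t₂², CFSE = 2(−0.6) + 2(+0.4) = -0.4Δₜ = -0.4 × (4/9) × 120 = -21 kJ/mol.
OSPE = CFSE(oct) − CFSE(tet) = -72 − (-21) = -51 kJ/mol.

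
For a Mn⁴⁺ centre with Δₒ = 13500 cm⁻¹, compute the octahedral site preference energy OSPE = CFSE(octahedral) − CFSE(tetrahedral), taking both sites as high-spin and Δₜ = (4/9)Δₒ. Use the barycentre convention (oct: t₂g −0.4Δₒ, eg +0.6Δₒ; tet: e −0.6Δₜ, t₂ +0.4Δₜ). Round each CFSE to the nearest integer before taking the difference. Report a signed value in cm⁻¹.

Mn⁴⁺: group 7, so d-count = 7 − 4 = 3.
Octahedral (high-spin): t2g^3 e_g^0, CFSE = 3(−0.4) + 0(+0.6) = -1.2Δₒ = -1.2 × 13500 = -16200 cm⁻¹.
Tetrahedral: e^2 t2^1, CFSE = 2(−0.6) + 1(+0.4) = -0.8Δₜ = -0.8 × (4/9) × 13500 = -4800 cm⁻¹.
OSPE = -16200 − (-4800) = -11400 cm⁻¹.

-11400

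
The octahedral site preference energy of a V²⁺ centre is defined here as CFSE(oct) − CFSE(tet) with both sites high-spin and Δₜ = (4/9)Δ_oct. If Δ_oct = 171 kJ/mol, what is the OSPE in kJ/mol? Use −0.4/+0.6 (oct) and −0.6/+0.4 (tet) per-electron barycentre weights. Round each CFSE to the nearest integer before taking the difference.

-144

V is in group 5, so V²⁺ is d³ (5 − 2 = 3).
In an octahedral site d³ (HS) is t2g^3 e_g^0, giving CFSE(oct) = -1.2Δ_oct = -205 kJ/mol.
Tetrahedral e^2 t2^1 gives -0.8Δₜ = -0.8 × (4/9) × 171 = -61 kJ/mol.
OSPE = CFSE(oct) − CFSE(tet) = -205 − (-61) = -144 kJ/mol.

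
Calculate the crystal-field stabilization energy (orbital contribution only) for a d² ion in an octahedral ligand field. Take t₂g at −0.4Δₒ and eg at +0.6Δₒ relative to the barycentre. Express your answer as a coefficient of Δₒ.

-0.8 Δₒ

For octahedral d² the high- and low-spin configurations coincide.
Configuration: t₂g² eg⁰.
CFSE = 2(-0.4Δₒ) + 0(0.6Δₒ) = -0.8Δₒ + 0.0Δₒ = -0.8Δₒ.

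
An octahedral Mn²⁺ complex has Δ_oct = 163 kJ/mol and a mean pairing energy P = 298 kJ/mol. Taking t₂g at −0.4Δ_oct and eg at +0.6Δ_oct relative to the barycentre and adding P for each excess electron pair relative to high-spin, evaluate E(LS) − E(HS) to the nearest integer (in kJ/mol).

Mn sits in group 7; removing 2 electrons leaves Mn²⁺ with 7 − 2 = 5 d electrons.
In the high-spin limit (t₂g³ eg²) the orbital term is 0.0Δ_oct = 0 kJ/mol, with no excess pairing.
For low-spin the configuration is t₂g⁵ eg⁰: orbital energy -2.0 × 163 = -326 kJ/mol, and 2 additional pairs relative to high-spin add 596 kJ/mol, giving 270 kJ/mol.
E(LS) − E(HS) = 270 − (0) = 270 kJ/mol.

270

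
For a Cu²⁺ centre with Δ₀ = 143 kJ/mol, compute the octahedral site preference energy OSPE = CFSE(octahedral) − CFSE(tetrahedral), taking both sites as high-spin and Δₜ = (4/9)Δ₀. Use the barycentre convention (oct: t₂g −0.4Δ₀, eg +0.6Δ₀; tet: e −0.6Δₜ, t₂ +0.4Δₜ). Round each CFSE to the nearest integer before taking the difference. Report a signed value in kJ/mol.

-61

Group 11 minus oxidation state +2 gives a d⁹ configuration for Cu²⁺.
Octahedral (high-spin): t2g^6 e_g^3, CFSE = 6(−0.4) + 3(+0.6) = -0.6Δ₀ = -0.6 × 143 = -86 kJ/mol.
Tetrahedral e^4 t2^5 gives -0.4Δₜ = -0.4 × (4/9) × 143 = -25 kJ/mol.
Subtracting, OSPE = -86 − (-25) = -61 kJ/mol.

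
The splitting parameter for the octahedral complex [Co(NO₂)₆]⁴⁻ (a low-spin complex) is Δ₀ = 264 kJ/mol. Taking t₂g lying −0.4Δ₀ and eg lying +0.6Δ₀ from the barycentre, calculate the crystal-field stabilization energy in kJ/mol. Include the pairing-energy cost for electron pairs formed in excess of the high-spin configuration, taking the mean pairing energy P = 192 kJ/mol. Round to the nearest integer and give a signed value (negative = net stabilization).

Each NO₂⁻ contributes -1; 6 × (-1) = -6. With overall charge -4, Co is in the +2 oxidation state.
Co²⁺: group 9, so d-count = 9 − 2 = 7.
The d⁷ electrons fill as t₂g⁶ eg¹.
Orbital CFSE = 6(-0.4) + 1(0.6) = -1.8Δ₀ = -1.8 × 264 = -475 kJ/mol.
High-spin d⁷ would be t₂g⁵ eg² with 2 pairs; low-spin has 3, so 1 excess pair costs +1P = +192 kJ/mol.
Overall CFSE = -475 + 192 = -283 kJ/mol.

-283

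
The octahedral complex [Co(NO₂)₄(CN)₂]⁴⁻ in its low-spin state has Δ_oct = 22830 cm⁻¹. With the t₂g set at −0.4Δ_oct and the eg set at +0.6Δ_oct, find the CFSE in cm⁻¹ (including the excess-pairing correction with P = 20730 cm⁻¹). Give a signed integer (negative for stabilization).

-20364

Ligand charges: 4×(-1) from NO₂⁻ and 2×(-1) from CN⁻ sum to -6; with overall charge -4, Co is +2.
Co²⁺: group 9, so d-count = 9 − 2 = 7.
Electron filling gives t₂g⁶ eg¹.
CFSE(orbital) = 6×(-0.4Δ_oct) + 1×(0.6Δ_oct) = -1.8Δ_oct; with Δ_oct = 22830 cm⁻¹ that is -41094 cm⁻¹.
High-spin d⁷ would be t₂g⁵ eg² with 2 pairs; low-spin has 3, so 1 excess pair costs +1P = +20730 cm⁻¹.
Overall CFSE = -41094 + 20730 = -20364 cm⁻¹.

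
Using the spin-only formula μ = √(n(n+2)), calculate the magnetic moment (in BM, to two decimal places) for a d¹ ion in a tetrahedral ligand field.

Tetrahedral splitting is small, so the complex is high-spin.
Configuration: e¹ t₂⁰ → 1 unpaired electron.
μ(spin-only) = √[1(1+2)] = √3 ≈ 1.73 BM.

1.73 BM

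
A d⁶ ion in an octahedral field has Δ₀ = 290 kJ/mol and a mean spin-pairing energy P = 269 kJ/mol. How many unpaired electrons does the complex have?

0

Δ₀ > P, so pairing is preferred: the ground state is low-spin.
Configuration: t₂g⁶ eg⁰.
Unpaired electrons: 0.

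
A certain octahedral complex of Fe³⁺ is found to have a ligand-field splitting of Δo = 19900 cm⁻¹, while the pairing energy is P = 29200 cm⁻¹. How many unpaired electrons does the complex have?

5

Fe is in group 8, so Fe³⁺ is d⁵ (8 − 3 = 5).
Δo < P, so pairing is avoided: the ground state is high-spin.
Configuration: t₂g³ eg².
Unpaired electrons: 5.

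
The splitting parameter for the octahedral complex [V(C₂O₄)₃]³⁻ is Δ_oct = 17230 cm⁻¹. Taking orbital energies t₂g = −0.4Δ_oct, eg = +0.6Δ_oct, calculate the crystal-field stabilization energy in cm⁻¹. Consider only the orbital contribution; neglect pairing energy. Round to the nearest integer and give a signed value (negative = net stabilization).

-13784

Each C₂O₄²⁻ contributes -2; 3 × (-2) = -6. With overall charge -3, V is in the +3 oxidation state.
V sits in group 5; removing 3 electrons leaves V³⁺ with 5 − 3 = 2 d electrons.
The d² electrons fill as t₂g² eg⁰.
The orbital stabilization is -0.8Δ_oct = -0.8 × 17230 = -13784 cm⁻¹.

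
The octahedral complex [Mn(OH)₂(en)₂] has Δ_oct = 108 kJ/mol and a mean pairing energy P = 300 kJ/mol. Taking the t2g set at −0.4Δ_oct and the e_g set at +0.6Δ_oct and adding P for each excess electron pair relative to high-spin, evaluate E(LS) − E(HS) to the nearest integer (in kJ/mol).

Ligand charges: 2×(-1) from OH⁻ and 2×(+0) from en sum to -2; with overall charge +0, Mn is +2.
Mn is in group 7, so Mn²⁺ is d⁵ (7 − 2 = 5).
High-spin: t2g^3 e_g^2, CFSE = 0.0Δ_oct = 0 kJ/mol.
Low-spin t2g^5 e_g^0 gives -2.0Δ_oct = -216 kJ/mol, but forming 2 extra pairs costs 2P = 600 kJ/mol, so E(LS) = -216 + 600 = 384 kJ/mol.
Thus E(LS) − E(HS) = 384 kJ/mol.

384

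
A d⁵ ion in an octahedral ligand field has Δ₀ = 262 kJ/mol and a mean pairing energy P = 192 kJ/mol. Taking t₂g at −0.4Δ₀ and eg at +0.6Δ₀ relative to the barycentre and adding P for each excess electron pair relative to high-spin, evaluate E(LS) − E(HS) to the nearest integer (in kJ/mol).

High-spin: t₂g³ eg², CFSE = 0.0Δ₀ = 0 kJ/mol.
For low-spin the configuration is t₂g⁵ eg⁰: orbital energy -2.0 × 262 = -524 kJ/mol, and 2 additional pairs relative to high-spin add 384 kJ/mol, giving -140 kJ/mol.
Thus E(LS) − E(HS) = -140 kJ/mol.

-140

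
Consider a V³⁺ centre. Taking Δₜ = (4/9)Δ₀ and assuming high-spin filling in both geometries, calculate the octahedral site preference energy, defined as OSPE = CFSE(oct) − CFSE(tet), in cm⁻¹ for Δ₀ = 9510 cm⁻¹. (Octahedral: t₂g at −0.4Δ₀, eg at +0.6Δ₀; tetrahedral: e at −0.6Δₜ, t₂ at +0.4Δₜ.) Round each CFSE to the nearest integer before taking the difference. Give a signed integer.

-2536

V sits in group 5; removing 3 electrons leaves V³⁺ with 5 − 3 = 2 d electrons.
Octahedral (high-spin): t2g^2 e_g^0, CFSE = 2(−0.4) + 0(+0.6) = -0.8Δ₀ = -0.8 × 9510 = -7608 cm⁻¹.
Tetrahedral e^2 t2^0 gives -1.2Δₜ = -1.2 × (4/9) × 9510 = -5072 cm⁻¹.
OSPE = -7608 − (-5072) = -2536 cm⁻¹.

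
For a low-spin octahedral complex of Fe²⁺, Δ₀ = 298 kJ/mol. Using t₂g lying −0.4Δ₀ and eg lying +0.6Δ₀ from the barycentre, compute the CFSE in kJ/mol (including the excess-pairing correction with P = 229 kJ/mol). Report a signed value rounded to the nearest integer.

Fe sits in group 8; removing 2 electrons leaves Fe²⁺ with 8 − 2 = 6 d electrons.
Configuration: t₂g⁶ eg⁰.
CFSE(orbital) = 6×(-0.4Δ₀) + 0×(0.6Δ₀) = -2.4Δ₀; with Δ₀ = 298 kJ/mol that is -715 kJ/mol.
Pairing penalty: 3 pairs vs 1 in the high-spin reference → 2 extra × P = 458 kJ/mol.
Net CFSE = -715 + 458 = -257 kJ/mol.

-257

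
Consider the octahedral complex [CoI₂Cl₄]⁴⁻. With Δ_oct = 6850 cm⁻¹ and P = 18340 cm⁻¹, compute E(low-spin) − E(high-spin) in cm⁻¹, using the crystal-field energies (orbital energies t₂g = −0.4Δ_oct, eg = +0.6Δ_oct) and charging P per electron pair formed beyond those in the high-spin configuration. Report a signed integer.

11490

Ligand charges: 2×(-1) from I⁻ and 4×(-1) from Cl⁻ sum to -6; with overall charge -4, Co is +2.
Co is in group 9, so Co²⁺ is d⁷ (9 − 2 = 7).
In the high-spin limit (t₂g⁵ eg²) the orbital term is -0.8Δ_oct = -5480 cm⁻¹, with no excess pairing.
For low-spin the configuration is t₂g⁶ eg¹: orbital energy -1.8 × 6850 = -12330 cm⁻¹, and 1 additional pair relative to high-spin adds 18340 cm⁻¹, giving 6010 cm⁻¹.
The difference is 6010 − (-5480) = 11490 cm⁻¹, so high-spin lies lower.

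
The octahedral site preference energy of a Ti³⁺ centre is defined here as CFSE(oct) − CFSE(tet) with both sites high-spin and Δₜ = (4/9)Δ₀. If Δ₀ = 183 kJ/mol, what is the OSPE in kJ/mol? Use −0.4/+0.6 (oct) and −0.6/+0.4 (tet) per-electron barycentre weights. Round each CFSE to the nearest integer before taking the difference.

-24

Ti³⁺: group 4, so d-count = 4 − 3 = 1.
Octahedral high-spin t₂g¹ eg⁰: CFSE = -0.4 × 183 = -73 kJ/mol.
In a tetrahedral site the filling is e¹ t₂⁰: CFSE(tet) = -0.6Δₜ = -0.6 × (4/9)(183) = -49 kJ/mol.
OSPE = CFSE(oct) − CFSE(tet) = -73 − (-49) = -24 kJ/mol.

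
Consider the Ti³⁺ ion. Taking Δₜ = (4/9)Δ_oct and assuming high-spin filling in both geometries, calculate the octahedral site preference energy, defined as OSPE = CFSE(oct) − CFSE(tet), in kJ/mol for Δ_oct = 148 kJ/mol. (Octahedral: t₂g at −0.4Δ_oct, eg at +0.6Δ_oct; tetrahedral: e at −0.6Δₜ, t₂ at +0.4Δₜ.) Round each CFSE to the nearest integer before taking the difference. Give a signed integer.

Ti is in group 4, so Ti³⁺ is d¹ (4 − 3 = 1).
In an octahedral site d¹ (HS) is t₂g¹ eg⁰, giving CFSE(oct) = -0.4Δ_oct = -59 kJ/mol.
Tetrahedral: e¹ t₂⁰, CFSE = 1(−0.6) + 0(+0.4) = -0.6Δₜ = -0.6 × (4/9) × 148 = -39 kJ/mol.
OSPE = -59 − (-39) = -20 kJ/mol.

-20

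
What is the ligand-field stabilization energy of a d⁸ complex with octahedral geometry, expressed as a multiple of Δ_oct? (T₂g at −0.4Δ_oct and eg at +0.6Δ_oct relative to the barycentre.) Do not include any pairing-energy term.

For octahedral d⁸ the high- and low-spin configurations coincide.
Configuration: t₂g⁶ eg².
CFSE = 6(-0.4Δ_oct) + 2(0.6Δ_oct) = -2.4Δ_oct + 1.2Δ_oct = -1.2Δ_oct.

-1.2 Δ_oct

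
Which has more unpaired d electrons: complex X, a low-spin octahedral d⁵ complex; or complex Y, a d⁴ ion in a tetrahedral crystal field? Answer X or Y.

Y

X: t₂g⁵ eg⁰ → 1 unpaired.
Y: Tetrahedral splitting is small, so the complex is high-spin; e^2 t2^2 → 4 unpaired.
So Y has more unpaired electrons.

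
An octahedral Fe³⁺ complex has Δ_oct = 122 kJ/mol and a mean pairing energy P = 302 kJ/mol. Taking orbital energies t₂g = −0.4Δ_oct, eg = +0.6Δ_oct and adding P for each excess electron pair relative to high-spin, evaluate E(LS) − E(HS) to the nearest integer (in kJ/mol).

360

Fe is in group 8, so Fe³⁺ is d⁵ (8 − 3 = 5).
High-spin: t₂g³ eg², CFSE = 0.0Δ_oct = 0 kJ/mol.
Low-spin: t₂g⁵ eg⁰, orbital CFSE = -2.0Δ_oct = -244 kJ/mol; plus 2 excess pairs × P = +604 kJ/mol; total 360 kJ/mol.
The difference is 360 − (0) = 360 kJ/mol, so high-spin lies lower.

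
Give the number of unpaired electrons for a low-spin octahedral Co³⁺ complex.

0

Group 9 minus oxidation state +3 gives a d⁶ configuration for Co³⁺.
Configuration: t2g^6 e_g^0, giving 0 unpaired electrons.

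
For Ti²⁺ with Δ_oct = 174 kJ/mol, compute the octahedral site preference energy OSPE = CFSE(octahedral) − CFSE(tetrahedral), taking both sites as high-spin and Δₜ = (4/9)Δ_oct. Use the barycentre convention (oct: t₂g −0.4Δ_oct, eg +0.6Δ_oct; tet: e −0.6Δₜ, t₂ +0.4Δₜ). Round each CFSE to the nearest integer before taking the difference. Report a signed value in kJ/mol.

-46

Ti is in group 4, so Ti²⁺ is d² (4 − 2 = 2).
In an octahedral site d² (HS) is t₂g² eg⁰, giving CFSE(oct) = -0.8Δ_oct = -139 kJ/mol.
Tetrahedral e² t₂⁰ gives -1.2Δₜ = -1.2 × (4/9) × 174 = -93 kJ/mol.
OSPE = -139 − (-93) = -46 kJ/mol.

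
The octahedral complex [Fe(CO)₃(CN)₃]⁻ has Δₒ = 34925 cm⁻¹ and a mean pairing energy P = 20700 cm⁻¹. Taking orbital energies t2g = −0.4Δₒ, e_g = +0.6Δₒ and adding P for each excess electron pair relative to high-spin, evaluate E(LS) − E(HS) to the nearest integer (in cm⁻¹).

-28450

Ligand charges: 3×(+0) from CO and 3×(-1) from CN⁻ sum to -3; with overall charge -1, Fe is +2.
Fe sits in group 8; removing 2 electrons leaves Fe²⁺ with 8 − 2 = 6 d electrons.
High-spin d⁶ fills as t2g^4 e_g^2 with CFSE 4(−0.4) + 2(+0.6) = -0.4Δₒ = -13970 cm⁻¹.
Low-spin t2g^6 e_g^0 gives -2.4Δₒ = -83820 cm⁻¹, but forming 2 extra pairs costs 2P = 41400 cm⁻¹, so E(LS) = -83820 + 41400 = -42420 cm⁻¹.
Thus E(LS) − E(HS) = -28450 cm⁻¹.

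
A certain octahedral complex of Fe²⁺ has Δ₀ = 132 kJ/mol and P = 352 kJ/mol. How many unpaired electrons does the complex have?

Group 8 minus oxidation state +2 gives a d⁶ configuration for Fe²⁺.
With Δ₀ < P the complex is high-spin.
Filling d⁶ accordingly: t₂g⁴ eg².
Unpaired electrons: 4.

4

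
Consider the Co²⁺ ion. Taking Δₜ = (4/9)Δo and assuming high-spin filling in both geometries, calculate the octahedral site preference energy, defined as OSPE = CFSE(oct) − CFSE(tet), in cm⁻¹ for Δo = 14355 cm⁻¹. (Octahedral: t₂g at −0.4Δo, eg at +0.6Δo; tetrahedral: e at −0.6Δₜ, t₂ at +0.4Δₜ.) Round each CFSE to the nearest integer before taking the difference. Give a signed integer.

-3828

Co is in group 9, so Co²⁺ is d⁷ (9 − 2 = 7).
Octahedral (high-spin): t₂g⁵ eg², CFSE = 5(−0.4) + 2(+0.6) = -0.8Δo = -0.8 × 14355 = -11484 cm⁻¹.
In a tetrahedral site the filling is e⁴ t₂³: CFSE(tet) = -1.2Δₜ = -1.2 × (4/9)(14355) = -7656 cm⁻¹.
OSPE = CFSE(oct) − CFSE(tet) = -11484 − (-7656) = -3828 cm⁻¹.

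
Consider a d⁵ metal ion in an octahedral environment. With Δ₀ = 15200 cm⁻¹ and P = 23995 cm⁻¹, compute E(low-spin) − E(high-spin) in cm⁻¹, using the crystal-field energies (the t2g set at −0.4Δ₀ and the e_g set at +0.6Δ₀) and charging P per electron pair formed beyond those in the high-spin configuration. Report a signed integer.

In the high-spin limit (t2g^3 e_g^2) the orbital term is 0.0Δ₀ = 0 cm⁻¹, with no excess pairing.
Low-spin t2g^5 e_g^0 gives -2.0Δ₀ = -30400 cm⁻¹, but forming 2 extra pairs costs 2P = 47990 cm⁻¹, so E(LS) = -30400 + 47990 = 17590 cm⁻¹.
The difference is 17590 − (0) = 17590 cm⁻¹, so high-spin lies lower.

17590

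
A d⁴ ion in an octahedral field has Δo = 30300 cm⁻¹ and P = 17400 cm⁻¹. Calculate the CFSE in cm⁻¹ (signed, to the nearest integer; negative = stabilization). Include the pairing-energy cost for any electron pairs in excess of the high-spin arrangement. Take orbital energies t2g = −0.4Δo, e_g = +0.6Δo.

-31080

Since Δo = 30300 cm⁻¹ > P = 17400 cm⁻¹, the complex adopts the low-spin configuration.
Configuration: t2g^4 e_g^0.
Orbital CFSE = -1.6Δo = -1.6 × 30300 = -48480 cm⁻¹.
Excess pairs vs high-spin: 1 − 0 = 1; pairing cost = +17400 cm⁻¹.
Net CFSE = -48480 + 17400 = -31080 cm⁻¹.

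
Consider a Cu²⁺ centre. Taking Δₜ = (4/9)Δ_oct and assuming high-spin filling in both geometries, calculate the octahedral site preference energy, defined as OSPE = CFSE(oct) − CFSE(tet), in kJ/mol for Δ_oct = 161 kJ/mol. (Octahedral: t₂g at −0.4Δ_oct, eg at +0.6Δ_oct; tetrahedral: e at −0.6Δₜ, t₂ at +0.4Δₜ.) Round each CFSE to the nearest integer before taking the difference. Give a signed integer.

Cu sits in group 11; removing 2 electrons leaves Cu²⁺ with 11 − 2 = 9 d electrons.
Octahedral (high-spin): t₂g⁶ eg³, CFSE = 6(−0.4) + 3(+0.6) = -0.6Δ_oct = -0.6 × 161 = -97 kJ/mol.
Tetrahedral: e⁴ t₂⁵, CFSE = 4(−0.6) + 5(+0.4) = -0.4Δₜ = -0.4 × (4/9) × 161 = -29 kJ/mol.
OSPE = CFSE(oct) − CFSE(tet) = -97 − (-29) = -68 kJ/mol.

-68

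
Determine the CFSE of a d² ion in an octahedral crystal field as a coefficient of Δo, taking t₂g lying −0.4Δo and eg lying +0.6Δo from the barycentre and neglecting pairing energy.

-0.8 Δo

For octahedral d² the high- and low-spin configurations coincide.
Configuration: t₂g² eg⁰.
CFSE = 2(-0.4Δo) + 0(0.6Δo) = -0.8Δo + 0.0Δo = -0.8Δo.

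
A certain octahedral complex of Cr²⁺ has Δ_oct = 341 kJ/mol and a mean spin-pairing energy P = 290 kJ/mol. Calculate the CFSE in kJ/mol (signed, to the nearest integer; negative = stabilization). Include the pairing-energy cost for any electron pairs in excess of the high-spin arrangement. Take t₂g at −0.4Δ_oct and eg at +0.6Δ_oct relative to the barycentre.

Cr is in group 6, so Cr²⁺ is d⁴ (6 − 2 = 4).
Δ_oct > P, so pairing is preferred: the ground state is low-spin.
Configuration: t₂g⁴ eg⁰.
Orbital CFSE = -1.6Δ_oct = -1.6 × 341 = -546 kJ/mol.
Excess pairs vs high-spin: 1 − 0 = 1; pairing cost = +290 kJ/mol.
Net CFSE = -546 + 290 = -256 kJ/mol.

-256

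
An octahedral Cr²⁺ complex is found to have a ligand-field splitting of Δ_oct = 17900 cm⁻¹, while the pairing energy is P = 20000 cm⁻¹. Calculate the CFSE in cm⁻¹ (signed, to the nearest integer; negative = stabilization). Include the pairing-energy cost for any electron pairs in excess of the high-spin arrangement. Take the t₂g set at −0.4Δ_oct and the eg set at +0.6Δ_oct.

-10740

Group 6 minus oxidation state +2 gives a d⁴ configuration for Cr²⁺.
Δ_oct < P, so pairing is avoided: the ground state is high-spin.
That gives t₂g³ eg¹.
Orbital CFSE = -0.6Δ_oct = -0.6 × 17900 = -10740 cm⁻¹.
High-spin has no excess pairs, so no pairing correction applies.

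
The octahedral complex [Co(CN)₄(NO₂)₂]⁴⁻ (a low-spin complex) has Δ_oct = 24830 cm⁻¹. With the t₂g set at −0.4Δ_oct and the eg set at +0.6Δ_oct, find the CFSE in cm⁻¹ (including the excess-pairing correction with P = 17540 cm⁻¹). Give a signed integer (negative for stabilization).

-27154

Ligand charges: 4×(-1) from CN⁻ and 2×(-1) from NO₂⁻ sum to -6; with overall charge -4, Co is +2.
Co²⁺: group 9, so d-count = 9 − 2 = 7.
Configuration: t₂g⁶ eg¹.
CFSE(orbital) = 6×(-0.4Δ_oct) + 1×(0.6Δ_oct) = -1.8Δ_oct; with Δ_oct = 24830 cm⁻¹ that is -44694 cm⁻¹.
Relative to high-spin t₂g⁵ eg² (2 paired), the low-spin configuration has 1 additional pair, contributing +1 × 17540 = +17540 cm⁻¹.
Overall CFSE = -44694 + 17540 = -27154 cm⁻¹.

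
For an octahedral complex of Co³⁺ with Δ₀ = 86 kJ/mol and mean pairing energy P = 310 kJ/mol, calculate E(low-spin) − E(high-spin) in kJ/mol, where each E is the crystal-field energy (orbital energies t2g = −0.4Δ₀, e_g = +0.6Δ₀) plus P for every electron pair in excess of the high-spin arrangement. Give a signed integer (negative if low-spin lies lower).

Co is in group 9, so Co³⁺ is d⁶ (9 − 3 = 6).
In the high-spin limit (t2g^4 e_g^2) the orbital term is -0.4Δ₀ = -34 kJ/mol, with no excess pairing.
For low-spin the configuration is t2g^6 e_g^0: orbital energy -2.4 × 86 = -206 kJ/mol, and 2 additional pairs relative to high-spin add 620 kJ/mol, giving 414 kJ/mol.
The difference is 414 − (-34) = 448 kJ/mol, so high-spin lies lower.

448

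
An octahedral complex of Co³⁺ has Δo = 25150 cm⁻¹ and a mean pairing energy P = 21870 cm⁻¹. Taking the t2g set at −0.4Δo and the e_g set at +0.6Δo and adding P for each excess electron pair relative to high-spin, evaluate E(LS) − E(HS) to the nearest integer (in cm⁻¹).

Co sits in group 9; removing 3 electrons leaves Co³⁺ with 9 − 3 = 6 d electrons.
High-spin d⁶ fills as t2g^4 e_g^2 with CFSE 4(−0.4) + 2(+0.6) = -0.4Δo = -10060 cm⁻¹.
Low-spin t2g^6 e_g^0 gives -2.4Δo = -60360 cm⁻¹, but forming 2 extra pairs costs 2P = 43740 cm⁻¹, so E(LS) = -60360 + 43740 = -16620 cm⁻¹.
E(LS) − E(HS) = -16620 − (-10060) = -6560 cm⁻¹.

-6560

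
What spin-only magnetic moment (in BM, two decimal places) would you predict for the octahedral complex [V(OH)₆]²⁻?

1.73 BM

Each OH⁻ contributes -1; 6 × (-1) = -6. With overall charge -2, V is in the +4 oxidation state.
V⁴⁺: group 5, so d-count = 5 − 4 = 1.
Configuration: t2g^1 e_g^0 → 1 unpaired electron.
μ(spin-only) = √[1(1+2)] = √3 ≈ 1.73 BM.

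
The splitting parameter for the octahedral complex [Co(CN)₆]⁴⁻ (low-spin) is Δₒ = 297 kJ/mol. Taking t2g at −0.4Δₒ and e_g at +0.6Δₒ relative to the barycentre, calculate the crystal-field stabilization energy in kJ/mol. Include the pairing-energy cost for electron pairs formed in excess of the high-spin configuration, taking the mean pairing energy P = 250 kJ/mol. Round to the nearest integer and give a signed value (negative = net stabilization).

Each CN⁻ contributes -1; 6 × (-1) = -6. With overall charge -4, Co is in the +2 oxidation state.
Co is in group 9, so Co²⁺ is d⁷ (9 − 2 = 7).
Configuration: t2g^6 e_g^1.
The orbital stabilization is -1.8Δₒ = -1.8 × 297 = -535 kJ/mol.
Relative to high-spin t2g^5 e_g^2 (2 paired), the low-spin configuration has 1 additional pair, contributing +1 × 250 = +250 kJ/mol.
Overall CFSE = -535 + 250 = -285 kJ/mol.

-285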